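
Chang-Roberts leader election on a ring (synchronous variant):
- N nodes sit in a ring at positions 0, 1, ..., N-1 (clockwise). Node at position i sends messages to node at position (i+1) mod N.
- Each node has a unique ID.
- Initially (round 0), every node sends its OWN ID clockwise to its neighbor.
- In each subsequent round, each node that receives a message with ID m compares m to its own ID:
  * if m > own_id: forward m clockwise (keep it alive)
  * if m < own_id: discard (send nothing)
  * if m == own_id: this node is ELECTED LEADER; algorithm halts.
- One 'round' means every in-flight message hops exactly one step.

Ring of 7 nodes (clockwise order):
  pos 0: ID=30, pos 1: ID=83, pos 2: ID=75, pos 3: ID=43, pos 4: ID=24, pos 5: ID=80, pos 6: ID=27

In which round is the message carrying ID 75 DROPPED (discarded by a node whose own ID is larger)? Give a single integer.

Round 1: pos1(id83) recv 30: drop; pos2(id75) recv 83: fwd; pos3(id43) recv 75: fwd; pos4(id24) recv 43: fwd; pos5(id80) recv 24: drop; pos6(id27) recv 80: fwd; pos0(id30) recv 27: drop
Round 2: pos3(id43) recv 83: fwd; pos4(id24) recv 75: fwd; pos5(id80) recv 43: drop; pos0(id30) recv 80: fwd
Round 3: pos4(id24) recv 83: fwd; pos5(id80) recv 75: drop; pos1(id83) recv 80: drop
Round 4: pos5(id80) recv 83: fwd
Round 5: pos6(id27) recv 83: fwd
Round 6: pos0(id30) recv 83: fwd
Round 7: pos1(id83) recv 83: ELECTED
Message ID 75 originates at pos 2; dropped at pos 5 in round 3

Answer: 3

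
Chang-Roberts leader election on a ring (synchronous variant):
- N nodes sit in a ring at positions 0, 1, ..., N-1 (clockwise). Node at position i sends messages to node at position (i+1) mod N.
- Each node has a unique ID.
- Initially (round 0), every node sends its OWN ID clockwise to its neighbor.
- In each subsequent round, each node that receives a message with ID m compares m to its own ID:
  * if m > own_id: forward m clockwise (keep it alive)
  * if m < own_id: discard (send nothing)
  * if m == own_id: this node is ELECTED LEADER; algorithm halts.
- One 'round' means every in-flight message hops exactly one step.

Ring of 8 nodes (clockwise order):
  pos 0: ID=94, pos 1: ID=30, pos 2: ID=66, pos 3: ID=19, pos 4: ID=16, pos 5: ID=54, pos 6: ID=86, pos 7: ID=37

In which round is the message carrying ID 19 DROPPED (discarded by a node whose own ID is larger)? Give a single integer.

Answer: 2

Derivation:
Round 1: pos1(id30) recv 94: fwd; pos2(id66) recv 30: drop; pos3(id19) recv 66: fwd; pos4(id16) recv 19: fwd; pos5(id54) recv 16: drop; pos6(id86) recv 54: drop; pos7(id37) recv 86: fwd; pos0(id94) recv 37: drop
Round 2: pos2(id66) recv 94: fwd; pos4(id16) recv 66: fwd; pos5(id54) recv 19: drop; pos0(id94) recv 86: drop
Round 3: pos3(id19) recv 94: fwd; pos5(id54) recv 66: fwd
Round 4: pos4(id16) recv 94: fwd; pos6(id86) recv 66: drop
Round 5: pos5(id54) recv 94: fwd
Round 6: pos6(id86) recv 94: fwd
Round 7: pos7(id37) recv 94: fwd
Round 8: pos0(id94) recv 94: ELECTED
Message ID 19 originates at pos 3; dropped at pos 5 in round 2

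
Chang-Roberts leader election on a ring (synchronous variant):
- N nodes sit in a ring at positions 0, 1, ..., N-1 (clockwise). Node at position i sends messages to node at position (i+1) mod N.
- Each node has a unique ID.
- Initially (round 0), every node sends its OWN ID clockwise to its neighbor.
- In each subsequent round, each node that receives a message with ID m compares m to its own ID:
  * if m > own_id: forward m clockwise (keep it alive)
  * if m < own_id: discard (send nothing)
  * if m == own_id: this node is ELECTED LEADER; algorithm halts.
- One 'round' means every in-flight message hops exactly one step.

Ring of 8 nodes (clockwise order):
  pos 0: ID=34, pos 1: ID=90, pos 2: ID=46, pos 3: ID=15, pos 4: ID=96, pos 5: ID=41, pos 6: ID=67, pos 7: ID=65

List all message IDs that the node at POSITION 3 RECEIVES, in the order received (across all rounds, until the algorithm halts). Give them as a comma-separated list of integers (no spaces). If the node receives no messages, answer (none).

Round 1: pos1(id90) recv 34: drop; pos2(id46) recv 90: fwd; pos3(id15) recv 46: fwd; pos4(id96) recv 15: drop; pos5(id41) recv 96: fwd; pos6(id67) recv 41: drop; pos7(id65) recv 67: fwd; pos0(id34) recv 65: fwd
Round 2: pos3(id15) recv 90: fwd; pos4(id96) recv 46: drop; pos6(id67) recv 96: fwd; pos0(id34) recv 67: fwd; pos1(id90) recv 65: drop
Round 3: pos4(id96) recv 90: drop; pos7(id65) recv 96: fwd; pos1(id90) recv 67: drop
Round 4: pos0(id34) recv 96: fwd
Round 5: pos1(id90) recv 96: fwd
Round 6: pos2(id46) recv 96: fwd
Round 7: pos3(id15) recv 96: fwd
Round 8: pos4(id96) recv 96: ELECTED

Answer: 46,90,96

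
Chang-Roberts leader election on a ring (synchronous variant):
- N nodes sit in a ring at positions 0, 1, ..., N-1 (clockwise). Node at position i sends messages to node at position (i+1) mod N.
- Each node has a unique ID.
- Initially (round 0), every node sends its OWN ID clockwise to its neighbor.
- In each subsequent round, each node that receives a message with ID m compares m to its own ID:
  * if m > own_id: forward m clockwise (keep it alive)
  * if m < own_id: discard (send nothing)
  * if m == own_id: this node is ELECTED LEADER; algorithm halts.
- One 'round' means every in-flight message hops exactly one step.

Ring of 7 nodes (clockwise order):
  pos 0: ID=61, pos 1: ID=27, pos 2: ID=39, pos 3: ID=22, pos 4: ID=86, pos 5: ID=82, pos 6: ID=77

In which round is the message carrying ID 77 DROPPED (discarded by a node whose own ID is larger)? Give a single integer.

Round 1: pos1(id27) recv 61: fwd; pos2(id39) recv 27: drop; pos3(id22) recv 39: fwd; pos4(id86) recv 22: drop; pos5(id82) recv 86: fwd; pos6(id77) recv 82: fwd; pos0(id61) recv 77: fwd
Round 2: pos2(id39) recv 61: fwd; pos4(id86) recv 39: drop; pos6(id77) recv 86: fwd; pos0(id61) recv 82: fwd; pos1(id27) recv 77: fwd
Round 3: pos3(id22) recv 61: fwd; pos0(id61) recv 86: fwd; pos1(id27) recv 82: fwd; pos2(id39) recv 77: fwd
Round 4: pos4(id86) recv 61: drop; pos1(id27) recv 86: fwd; pos2(id39) recv 82: fwd; pos3(id22) recv 77: fwd
Round 5: pos2(id39) recv 86: fwd; pos3(id22) recv 82: fwd; pos4(id86) recv 77: drop
Round 6: pos3(id22) recv 86: fwd; pos4(id86) recv 82: drop
Round 7: pos4(id86) recv 86: ELECTED
Message ID 77 originates at pos 6; dropped at pos 4 in round 5

Answer: 5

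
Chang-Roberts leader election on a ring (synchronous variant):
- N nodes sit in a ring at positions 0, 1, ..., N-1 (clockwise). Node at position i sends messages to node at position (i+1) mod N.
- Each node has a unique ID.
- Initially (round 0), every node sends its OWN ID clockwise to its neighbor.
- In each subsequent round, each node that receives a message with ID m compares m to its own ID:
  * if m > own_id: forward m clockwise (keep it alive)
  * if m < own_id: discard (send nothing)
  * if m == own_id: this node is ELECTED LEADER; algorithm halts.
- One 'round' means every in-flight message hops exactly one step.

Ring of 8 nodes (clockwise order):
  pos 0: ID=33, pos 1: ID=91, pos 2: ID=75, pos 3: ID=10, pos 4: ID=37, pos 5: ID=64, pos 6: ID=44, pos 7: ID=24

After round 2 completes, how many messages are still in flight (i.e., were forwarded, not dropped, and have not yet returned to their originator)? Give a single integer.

Round 1: pos1(id91) recv 33: drop; pos2(id75) recv 91: fwd; pos3(id10) recv 75: fwd; pos4(id37) recv 10: drop; pos5(id64) recv 37: drop; pos6(id44) recv 64: fwd; pos7(id24) recv 44: fwd; pos0(id33) recv 24: drop
Round 2: pos3(id10) recv 91: fwd; pos4(id37) recv 75: fwd; pos7(id24) recv 64: fwd; pos0(id33) recv 44: fwd
After round 2: 4 messages still in flight

Answer: 4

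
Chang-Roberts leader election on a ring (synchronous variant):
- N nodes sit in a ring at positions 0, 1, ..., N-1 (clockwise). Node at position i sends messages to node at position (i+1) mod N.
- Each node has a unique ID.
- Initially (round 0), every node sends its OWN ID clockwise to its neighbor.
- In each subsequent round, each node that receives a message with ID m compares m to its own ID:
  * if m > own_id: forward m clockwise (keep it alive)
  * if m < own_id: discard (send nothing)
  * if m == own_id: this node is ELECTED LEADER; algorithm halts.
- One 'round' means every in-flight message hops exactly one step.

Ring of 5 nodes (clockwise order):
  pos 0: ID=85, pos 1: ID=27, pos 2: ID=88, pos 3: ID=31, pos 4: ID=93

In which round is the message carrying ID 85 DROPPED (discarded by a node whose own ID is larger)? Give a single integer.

Round 1: pos1(id27) recv 85: fwd; pos2(id88) recv 27: drop; pos3(id31) recv 88: fwd; pos4(id93) recv 31: drop; pos0(id85) recv 93: fwd
Round 2: pos2(id88) recv 85: drop; pos4(id93) recv 88: drop; pos1(id27) recv 93: fwd
Round 3: pos2(id88) recv 93: fwd
Round 4: pos3(id31) recv 93: fwd
Round 5: pos4(id93) recv 93: ELECTED
Message ID 85 originates at pos 0; dropped at pos 2 in round 2

Answer: 2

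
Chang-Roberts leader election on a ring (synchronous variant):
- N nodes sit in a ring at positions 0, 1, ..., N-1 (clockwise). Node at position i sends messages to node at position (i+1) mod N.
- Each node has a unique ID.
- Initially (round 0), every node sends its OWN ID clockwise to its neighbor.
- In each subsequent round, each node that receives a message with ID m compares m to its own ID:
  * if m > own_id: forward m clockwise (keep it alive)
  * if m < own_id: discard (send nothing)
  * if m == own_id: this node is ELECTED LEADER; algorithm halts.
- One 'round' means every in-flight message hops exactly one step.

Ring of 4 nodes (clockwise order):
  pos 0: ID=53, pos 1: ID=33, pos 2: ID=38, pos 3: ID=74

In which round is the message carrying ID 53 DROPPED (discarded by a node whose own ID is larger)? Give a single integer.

Round 1: pos1(id33) recv 53: fwd; pos2(id38) recv 33: drop; pos3(id74) recv 38: drop; pos0(id53) recv 74: fwd
Round 2: pos2(id38) recv 53: fwd; pos1(id33) recv 74: fwd
Round 3: pos3(id74) recv 53: drop; pos2(id38) recv 74: fwd
Round 4: pos3(id74) recv 74: ELECTED
Message ID 53 originates at pos 0; dropped at pos 3 in round 3

Answer: 3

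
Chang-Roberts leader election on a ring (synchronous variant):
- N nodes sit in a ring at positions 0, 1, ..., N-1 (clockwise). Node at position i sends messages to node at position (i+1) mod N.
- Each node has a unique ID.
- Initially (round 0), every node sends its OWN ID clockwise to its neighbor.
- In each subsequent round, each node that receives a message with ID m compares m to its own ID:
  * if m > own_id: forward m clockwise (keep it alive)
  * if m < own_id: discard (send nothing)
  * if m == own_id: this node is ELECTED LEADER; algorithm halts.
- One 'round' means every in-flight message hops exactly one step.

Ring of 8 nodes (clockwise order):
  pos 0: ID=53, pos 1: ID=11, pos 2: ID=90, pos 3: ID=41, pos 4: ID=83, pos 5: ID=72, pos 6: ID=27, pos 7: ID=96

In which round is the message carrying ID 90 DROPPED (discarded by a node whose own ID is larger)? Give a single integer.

Answer: 5

Derivation:
Round 1: pos1(id11) recv 53: fwd; pos2(id90) recv 11: drop; pos3(id41) recv 90: fwd; pos4(id83) recv 41: drop; pos5(id72) recv 83: fwd; pos6(id27) recv 72: fwd; pos7(id96) recv 27: drop; pos0(id53) recv 96: fwd
Round 2: pos2(id90) recv 53: drop; pos4(id83) recv 90: fwd; pos6(id27) recv 83: fwd; pos7(id96) recv 72: drop; pos1(id11) recv 96: fwd
Round 3: pos5(id72) recv 90: fwd; pos7(id96) recv 83: drop; pos2(id90) recv 96: fwd
Round 4: pos6(id27) recv 90: fwd; pos3(id41) recv 96: fwd
Round 5: pos7(id96) recv 90: drop; pos4(id83) recv 96: fwd
Round 6: pos5(id72) recv 96: fwd
Round 7: pos6(id27) recv 96: fwd
Round 8: pos7(id96) recv 96: ELECTED
Message ID 90 originates at pos 2; dropped at pos 7 in round 5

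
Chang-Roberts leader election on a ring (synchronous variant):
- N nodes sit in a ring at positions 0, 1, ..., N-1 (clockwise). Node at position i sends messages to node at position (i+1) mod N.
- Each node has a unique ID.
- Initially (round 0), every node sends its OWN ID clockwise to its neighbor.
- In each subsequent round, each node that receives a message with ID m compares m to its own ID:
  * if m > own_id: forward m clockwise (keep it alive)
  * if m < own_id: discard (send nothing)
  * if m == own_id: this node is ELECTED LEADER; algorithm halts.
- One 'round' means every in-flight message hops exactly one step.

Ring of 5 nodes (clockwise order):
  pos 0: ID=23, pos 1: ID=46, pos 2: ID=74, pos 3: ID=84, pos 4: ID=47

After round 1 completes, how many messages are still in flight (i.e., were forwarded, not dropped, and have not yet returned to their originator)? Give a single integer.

Answer: 2

Derivation:
Round 1: pos1(id46) recv 23: drop; pos2(id74) recv 46: drop; pos3(id84) recv 74: drop; pos4(id47) recv 84: fwd; pos0(id23) recv 47: fwd
After round 1: 2 messages still in flight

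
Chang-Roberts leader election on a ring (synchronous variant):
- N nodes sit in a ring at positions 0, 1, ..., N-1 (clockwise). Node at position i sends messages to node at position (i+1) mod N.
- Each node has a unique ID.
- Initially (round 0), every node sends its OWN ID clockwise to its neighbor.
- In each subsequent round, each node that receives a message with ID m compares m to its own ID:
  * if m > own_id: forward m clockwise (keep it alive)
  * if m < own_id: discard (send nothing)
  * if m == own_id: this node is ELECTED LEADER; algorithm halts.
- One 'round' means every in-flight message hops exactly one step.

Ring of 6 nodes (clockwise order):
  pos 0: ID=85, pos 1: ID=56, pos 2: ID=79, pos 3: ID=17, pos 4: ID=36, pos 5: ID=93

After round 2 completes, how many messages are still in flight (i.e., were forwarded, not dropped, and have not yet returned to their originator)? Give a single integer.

Round 1: pos1(id56) recv 85: fwd; pos2(id79) recv 56: drop; pos3(id17) recv 79: fwd; pos4(id36) recv 17: drop; pos5(id93) recv 36: drop; pos0(id85) recv 93: fwd
Round 2: pos2(id79) recv 85: fwd; pos4(id36) recv 79: fwd; pos1(id56) recv 93: fwd
After round 2: 3 messages still in flight

Answer: 3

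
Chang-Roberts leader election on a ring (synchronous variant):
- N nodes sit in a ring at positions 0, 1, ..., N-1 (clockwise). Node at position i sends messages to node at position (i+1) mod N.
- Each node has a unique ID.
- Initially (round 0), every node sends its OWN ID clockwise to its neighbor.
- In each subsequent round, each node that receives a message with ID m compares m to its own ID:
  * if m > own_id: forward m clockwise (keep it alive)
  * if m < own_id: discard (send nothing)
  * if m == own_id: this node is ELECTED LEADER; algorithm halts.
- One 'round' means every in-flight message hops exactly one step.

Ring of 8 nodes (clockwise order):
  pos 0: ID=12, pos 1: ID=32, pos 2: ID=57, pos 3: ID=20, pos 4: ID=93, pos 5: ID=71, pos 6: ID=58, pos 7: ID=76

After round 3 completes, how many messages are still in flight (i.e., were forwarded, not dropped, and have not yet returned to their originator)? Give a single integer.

Round 1: pos1(id32) recv 12: drop; pos2(id57) recv 32: drop; pos3(id20) recv 57: fwd; pos4(id93) recv 20: drop; pos5(id71) recv 93: fwd; pos6(id58) recv 71: fwd; pos7(id76) recv 58: drop; pos0(id12) recv 76: fwd
Round 2: pos4(id93) recv 57: drop; pos6(id58) recv 93: fwd; pos7(id76) recv 71: drop; pos1(id32) recv 76: fwd
Round 3: pos7(id76) recv 93: fwd; pos2(id57) recv 76: fwd
After round 3: 2 messages still in flight

Answer: 2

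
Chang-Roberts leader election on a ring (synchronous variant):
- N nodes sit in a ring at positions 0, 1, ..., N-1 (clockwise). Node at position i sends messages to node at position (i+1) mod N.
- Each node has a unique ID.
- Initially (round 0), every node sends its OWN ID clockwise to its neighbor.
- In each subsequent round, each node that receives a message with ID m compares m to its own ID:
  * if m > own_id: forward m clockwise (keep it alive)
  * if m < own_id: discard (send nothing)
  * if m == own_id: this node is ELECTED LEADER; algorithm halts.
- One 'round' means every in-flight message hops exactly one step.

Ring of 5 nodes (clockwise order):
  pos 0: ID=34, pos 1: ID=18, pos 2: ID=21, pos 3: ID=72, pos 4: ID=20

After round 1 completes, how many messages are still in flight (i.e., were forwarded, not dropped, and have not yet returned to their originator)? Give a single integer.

Answer: 2

Derivation:
Round 1: pos1(id18) recv 34: fwd; pos2(id21) recv 18: drop; pos3(id72) recv 21: drop; pos4(id20) recv 72: fwd; pos0(id34) recv 20: drop
After round 1: 2 messages still in flight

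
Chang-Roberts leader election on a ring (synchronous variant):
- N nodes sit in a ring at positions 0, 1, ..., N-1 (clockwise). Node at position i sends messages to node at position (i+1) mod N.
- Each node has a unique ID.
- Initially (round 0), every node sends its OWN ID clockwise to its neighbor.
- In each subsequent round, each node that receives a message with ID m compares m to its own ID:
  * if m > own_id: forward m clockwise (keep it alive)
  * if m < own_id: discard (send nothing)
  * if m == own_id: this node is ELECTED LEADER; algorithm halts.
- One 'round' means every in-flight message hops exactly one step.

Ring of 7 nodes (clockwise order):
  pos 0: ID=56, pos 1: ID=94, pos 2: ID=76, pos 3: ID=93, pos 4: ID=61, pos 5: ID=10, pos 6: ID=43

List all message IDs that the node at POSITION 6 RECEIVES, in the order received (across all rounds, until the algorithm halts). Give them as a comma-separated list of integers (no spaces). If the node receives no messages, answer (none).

Answer: 10,61,93,94

Derivation:
Round 1: pos1(id94) recv 56: drop; pos2(id76) recv 94: fwd; pos3(id93) recv 76: drop; pos4(id61) recv 93: fwd; pos5(id10) recv 61: fwd; pos6(id43) recv 10: drop; pos0(id56) recv 43: drop
Round 2: pos3(id93) recv 94: fwd; pos5(id10) recv 93: fwd; pos6(id43) recv 61: fwd
Round 3: pos4(id61) recv 94: fwd; pos6(id43) recv 93: fwd; pos0(id56) recv 61: fwd
Round 4: pos5(id10) recv 94: fwd; pos0(id56) recv 93: fwd; pos1(id94) recv 61: drop
Round 5: pos6(id43) recv 94: fwd; pos1(id94) recv 93: drop
Round 6: pos0(id56) recv 94: fwd
Round 7: pos1(id94) recv 94: ELECTED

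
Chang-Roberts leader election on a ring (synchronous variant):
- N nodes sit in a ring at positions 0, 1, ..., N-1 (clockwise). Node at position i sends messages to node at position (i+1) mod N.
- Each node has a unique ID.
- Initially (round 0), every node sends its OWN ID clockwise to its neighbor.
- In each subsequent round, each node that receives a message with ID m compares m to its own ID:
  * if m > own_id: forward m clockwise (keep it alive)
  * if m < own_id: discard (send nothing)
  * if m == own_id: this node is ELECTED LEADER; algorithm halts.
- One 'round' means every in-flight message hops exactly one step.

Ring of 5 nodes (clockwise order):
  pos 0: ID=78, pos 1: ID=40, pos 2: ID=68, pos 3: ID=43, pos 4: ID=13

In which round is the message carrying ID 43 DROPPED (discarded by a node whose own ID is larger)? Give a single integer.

Round 1: pos1(id40) recv 78: fwd; pos2(id68) recv 40: drop; pos3(id43) recv 68: fwd; pos4(id13) recv 43: fwd; pos0(id78) recv 13: drop
Round 2: pos2(id68) recv 78: fwd; pos4(id13) recv 68: fwd; pos0(id78) recv 43: drop
Round 3: pos3(id43) recv 78: fwd; pos0(id78) recv 68: drop
Round 4: pos4(id13) recv 78: fwd
Round 5: pos0(id78) recv 78: ELECTED
Message ID 43 originates at pos 3; dropped at pos 0 in round 2

Answer: 2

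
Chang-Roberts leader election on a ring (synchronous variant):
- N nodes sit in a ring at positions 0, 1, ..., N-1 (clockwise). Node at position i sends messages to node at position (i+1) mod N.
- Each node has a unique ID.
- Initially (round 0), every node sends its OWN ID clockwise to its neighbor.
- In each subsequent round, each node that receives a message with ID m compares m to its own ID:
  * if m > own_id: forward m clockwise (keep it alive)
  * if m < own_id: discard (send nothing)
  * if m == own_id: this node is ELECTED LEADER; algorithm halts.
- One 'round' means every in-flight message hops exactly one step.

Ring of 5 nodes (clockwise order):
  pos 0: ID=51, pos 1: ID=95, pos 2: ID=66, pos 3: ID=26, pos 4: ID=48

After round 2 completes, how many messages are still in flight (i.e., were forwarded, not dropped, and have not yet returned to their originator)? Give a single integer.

Round 1: pos1(id95) recv 51: drop; pos2(id66) recv 95: fwd; pos3(id26) recv 66: fwd; pos4(id48) recv 26: drop; pos0(id51) recv 48: drop
Round 2: pos3(id26) recv 95: fwd; pos4(id48) recv 66: fwd
After round 2: 2 messages still in flight

Answer: 2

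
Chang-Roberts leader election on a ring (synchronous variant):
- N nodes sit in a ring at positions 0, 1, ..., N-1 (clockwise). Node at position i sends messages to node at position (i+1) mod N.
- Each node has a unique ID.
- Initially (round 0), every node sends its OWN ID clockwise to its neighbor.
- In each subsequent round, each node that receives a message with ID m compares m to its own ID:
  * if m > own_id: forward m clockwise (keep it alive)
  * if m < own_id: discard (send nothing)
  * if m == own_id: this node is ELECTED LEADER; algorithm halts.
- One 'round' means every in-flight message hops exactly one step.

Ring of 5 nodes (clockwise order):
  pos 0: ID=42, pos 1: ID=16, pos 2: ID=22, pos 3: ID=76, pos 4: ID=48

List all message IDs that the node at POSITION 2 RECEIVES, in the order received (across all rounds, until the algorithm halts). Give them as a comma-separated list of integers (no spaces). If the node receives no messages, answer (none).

Answer: 16,42,48,76

Derivation:
Round 1: pos1(id16) recv 42: fwd; pos2(id22) recv 16: drop; pos3(id76) recv 22: drop; pos4(id48) recv 76: fwd; pos0(id42) recv 48: fwd
Round 2: pos2(id22) recv 42: fwd; pos0(id42) recv 76: fwd; pos1(id16) recv 48: fwd
Round 3: pos3(id76) recv 42: drop; pos1(id16) recv 76: fwd; pos2(id22) recv 48: fwd
Round 4: pos2(id22) recv 76: fwd; pos3(id76) recv 48: drop
Round 5: pos3(id76) recv 76: ELECTED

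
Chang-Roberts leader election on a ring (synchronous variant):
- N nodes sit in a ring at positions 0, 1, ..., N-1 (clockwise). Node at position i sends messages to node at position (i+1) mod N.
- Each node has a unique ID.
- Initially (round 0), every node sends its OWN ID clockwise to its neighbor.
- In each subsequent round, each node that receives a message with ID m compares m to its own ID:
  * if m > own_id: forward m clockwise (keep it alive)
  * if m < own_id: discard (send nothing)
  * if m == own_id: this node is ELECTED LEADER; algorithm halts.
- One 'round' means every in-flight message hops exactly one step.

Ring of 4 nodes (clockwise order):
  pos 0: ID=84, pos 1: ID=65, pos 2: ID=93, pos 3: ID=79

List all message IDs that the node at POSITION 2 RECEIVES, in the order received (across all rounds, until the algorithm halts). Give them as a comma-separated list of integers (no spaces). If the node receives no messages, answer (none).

Round 1: pos1(id65) recv 84: fwd; pos2(id93) recv 65: drop; pos3(id79) recv 93: fwd; pos0(id84) recv 79: drop
Round 2: pos2(id93) recv 84: drop; pos0(id84) recv 93: fwd
Round 3: pos1(id65) recv 93: fwd
Round 4: pos2(id93) recv 93: ELECTED

Answer: 65,84,93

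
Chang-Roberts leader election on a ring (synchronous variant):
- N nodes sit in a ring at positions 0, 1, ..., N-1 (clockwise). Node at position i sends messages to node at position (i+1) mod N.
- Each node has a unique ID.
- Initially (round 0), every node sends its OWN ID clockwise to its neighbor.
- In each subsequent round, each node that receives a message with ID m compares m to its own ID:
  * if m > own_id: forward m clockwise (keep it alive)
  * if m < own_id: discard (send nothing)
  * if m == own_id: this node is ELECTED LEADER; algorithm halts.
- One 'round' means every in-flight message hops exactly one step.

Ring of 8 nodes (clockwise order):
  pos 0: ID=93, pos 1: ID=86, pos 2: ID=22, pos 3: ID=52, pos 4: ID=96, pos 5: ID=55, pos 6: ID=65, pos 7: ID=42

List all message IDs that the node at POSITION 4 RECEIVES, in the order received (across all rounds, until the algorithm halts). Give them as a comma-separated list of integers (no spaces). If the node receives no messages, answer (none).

Answer: 52,86,93,96

Derivation:
Round 1: pos1(id86) recv 93: fwd; pos2(id22) recv 86: fwd; pos3(id52) recv 22: drop; pos4(id96) recv 52: drop; pos5(id55) recv 96: fwd; pos6(id65) recv 55: drop; pos7(id42) recv 65: fwd; pos0(id93) recv 42: drop
Round 2: pos2(id22) recv 93: fwd; pos3(id52) recv 86: fwd; pos6(id65) recv 96: fwd; pos0(id93) recv 65: drop
Round 3: pos3(id52) recv 93: fwd; pos4(id96) recv 86: drop; pos7(id42) recv 96: fwd
Round 4: pos4(id96) recv 93: drop; pos0(id93) recv 96: fwd
Round 5: pos1(id86) recv 96: fwd
Round 6: pos2(id22) recv 96: fwd
Round 7: pos3(id52) recv 96: fwd
Round 8: pos4(id96) recv 96: ELECTED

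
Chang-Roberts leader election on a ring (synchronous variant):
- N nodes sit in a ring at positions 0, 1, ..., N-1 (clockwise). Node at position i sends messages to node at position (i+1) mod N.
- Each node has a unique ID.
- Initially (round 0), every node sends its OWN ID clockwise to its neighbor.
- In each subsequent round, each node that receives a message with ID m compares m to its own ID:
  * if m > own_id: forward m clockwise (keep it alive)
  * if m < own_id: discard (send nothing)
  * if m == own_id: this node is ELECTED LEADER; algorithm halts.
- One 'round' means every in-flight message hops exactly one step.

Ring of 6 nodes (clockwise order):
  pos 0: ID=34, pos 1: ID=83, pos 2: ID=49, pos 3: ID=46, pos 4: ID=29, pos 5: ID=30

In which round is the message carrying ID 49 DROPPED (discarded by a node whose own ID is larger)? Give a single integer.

Round 1: pos1(id83) recv 34: drop; pos2(id49) recv 83: fwd; pos3(id46) recv 49: fwd; pos4(id29) recv 46: fwd; pos5(id30) recv 29: drop; pos0(id34) recv 30: drop
Round 2: pos3(id46) recv 83: fwd; pos4(id29) recv 49: fwd; pos5(id30) recv 46: fwd
Round 3: pos4(id29) recv 83: fwd; pos5(id30) recv 49: fwd; pos0(id34) recv 46: fwd
Round 4: pos5(id30) recv 83: fwd; pos0(id34) recv 49: fwd; pos1(id83) recv 46: drop
Round 5: pos0(id34) recv 83: fwd; pos1(id83) recv 49: drop
Round 6: pos1(id83) recv 83: ELECTED
Message ID 49 originates at pos 2; dropped at pos 1 in round 5

Answer: 5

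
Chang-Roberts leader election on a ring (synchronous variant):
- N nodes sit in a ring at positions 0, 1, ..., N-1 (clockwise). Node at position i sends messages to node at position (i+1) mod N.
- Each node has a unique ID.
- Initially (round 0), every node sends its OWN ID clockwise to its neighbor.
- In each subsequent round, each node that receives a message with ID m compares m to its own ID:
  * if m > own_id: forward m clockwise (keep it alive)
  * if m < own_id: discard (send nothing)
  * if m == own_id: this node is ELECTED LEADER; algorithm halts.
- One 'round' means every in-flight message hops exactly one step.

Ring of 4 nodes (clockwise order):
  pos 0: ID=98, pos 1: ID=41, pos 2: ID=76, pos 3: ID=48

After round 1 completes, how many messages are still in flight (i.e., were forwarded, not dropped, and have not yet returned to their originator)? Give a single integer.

Answer: 2

Derivation:
Round 1: pos1(id41) recv 98: fwd; pos2(id76) recv 41: drop; pos3(id48) recv 76: fwd; pos0(id98) recv 48: drop
After round 1: 2 messages still in flight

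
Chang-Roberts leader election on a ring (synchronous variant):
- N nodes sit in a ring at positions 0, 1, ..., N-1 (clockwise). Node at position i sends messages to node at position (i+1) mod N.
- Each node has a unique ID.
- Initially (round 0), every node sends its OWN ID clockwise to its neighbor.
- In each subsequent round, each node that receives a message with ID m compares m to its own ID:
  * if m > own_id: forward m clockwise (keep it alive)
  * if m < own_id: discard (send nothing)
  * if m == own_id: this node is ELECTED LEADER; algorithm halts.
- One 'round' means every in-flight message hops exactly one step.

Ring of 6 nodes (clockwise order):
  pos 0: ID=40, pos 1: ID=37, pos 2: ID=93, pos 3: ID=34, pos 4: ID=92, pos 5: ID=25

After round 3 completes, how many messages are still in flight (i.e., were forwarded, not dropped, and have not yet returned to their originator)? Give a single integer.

Answer: 2

Derivation:
Round 1: pos1(id37) recv 40: fwd; pos2(id93) recv 37: drop; pos3(id34) recv 93: fwd; pos4(id92) recv 34: drop; pos5(id25) recv 92: fwd; pos0(id40) recv 25: drop
Round 2: pos2(id93) recv 40: drop; pos4(id92) recv 93: fwd; pos0(id40) recv 92: fwd
Round 3: pos5(id25) recv 93: fwd; pos1(id37) recv 92: fwd
After round 3: 2 messages still in flight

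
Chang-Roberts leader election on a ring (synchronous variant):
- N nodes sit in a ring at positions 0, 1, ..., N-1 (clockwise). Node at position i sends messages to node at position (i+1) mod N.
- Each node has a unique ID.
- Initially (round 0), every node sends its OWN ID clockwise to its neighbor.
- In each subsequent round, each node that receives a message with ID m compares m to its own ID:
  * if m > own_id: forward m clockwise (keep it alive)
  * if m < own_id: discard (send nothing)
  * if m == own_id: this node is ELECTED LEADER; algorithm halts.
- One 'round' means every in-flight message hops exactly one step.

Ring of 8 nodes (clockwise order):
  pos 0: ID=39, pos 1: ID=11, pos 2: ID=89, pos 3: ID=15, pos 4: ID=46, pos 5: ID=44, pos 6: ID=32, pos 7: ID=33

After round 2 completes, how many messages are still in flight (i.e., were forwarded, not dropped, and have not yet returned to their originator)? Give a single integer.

Round 1: pos1(id11) recv 39: fwd; pos2(id89) recv 11: drop; pos3(id15) recv 89: fwd; pos4(id46) recv 15: drop; pos5(id44) recv 46: fwd; pos6(id32) recv 44: fwd; pos7(id33) recv 32: drop; pos0(id39) recv 33: drop
Round 2: pos2(id89) recv 39: drop; pos4(id46) recv 89: fwd; pos6(id32) recv 46: fwd; pos7(id33) recv 44: fwd
After round 2: 3 messages still in flight

Answer: 3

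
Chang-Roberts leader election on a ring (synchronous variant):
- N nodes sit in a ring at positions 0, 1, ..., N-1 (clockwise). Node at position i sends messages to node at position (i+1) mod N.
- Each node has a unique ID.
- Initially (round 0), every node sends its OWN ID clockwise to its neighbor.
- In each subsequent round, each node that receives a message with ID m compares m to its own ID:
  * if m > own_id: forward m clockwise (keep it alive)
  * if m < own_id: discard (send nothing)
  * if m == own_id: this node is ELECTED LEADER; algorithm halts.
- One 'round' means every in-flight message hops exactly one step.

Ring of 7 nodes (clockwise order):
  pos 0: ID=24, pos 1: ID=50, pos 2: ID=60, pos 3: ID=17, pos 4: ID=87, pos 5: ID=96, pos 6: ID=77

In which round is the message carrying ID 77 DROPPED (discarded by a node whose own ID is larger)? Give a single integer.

Answer: 5

Derivation:
Round 1: pos1(id50) recv 24: drop; pos2(id60) recv 50: drop; pos3(id17) recv 60: fwd; pos4(id87) recv 17: drop; pos5(id96) recv 87: drop; pos6(id77) recv 96: fwd; pos0(id24) recv 77: fwd
Round 2: pos4(id87) recv 60: drop; pos0(id24) recv 96: fwd; pos1(id50) recv 77: fwd
Round 3: pos1(id50) recv 96: fwd; pos2(id60) recv 77: fwd
Round 4: pos2(id60) recv 96: fwd; pos3(id17) recv 77: fwd
Round 5: pos3(id17) recv 96: fwd; pos4(id87) recv 77: drop
Round 6: pos4(id87) recv 96: fwd
Round 7: pos5(id96) recv 96: ELECTED
Message ID 77 originates at pos 6; dropped at pos 4 in round 5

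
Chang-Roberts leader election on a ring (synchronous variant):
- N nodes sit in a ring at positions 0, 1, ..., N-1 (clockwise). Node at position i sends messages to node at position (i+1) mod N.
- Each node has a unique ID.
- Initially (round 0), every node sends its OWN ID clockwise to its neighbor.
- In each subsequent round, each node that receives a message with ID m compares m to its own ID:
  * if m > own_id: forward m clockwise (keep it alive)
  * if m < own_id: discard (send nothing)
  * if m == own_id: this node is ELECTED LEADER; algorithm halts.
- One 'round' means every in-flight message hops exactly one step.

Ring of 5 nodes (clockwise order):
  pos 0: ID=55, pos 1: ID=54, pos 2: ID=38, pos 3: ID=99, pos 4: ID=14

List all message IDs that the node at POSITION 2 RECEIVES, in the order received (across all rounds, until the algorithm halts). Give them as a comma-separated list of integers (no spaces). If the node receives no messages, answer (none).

Round 1: pos1(id54) recv 55: fwd; pos2(id38) recv 54: fwd; pos3(id99) recv 38: drop; pos4(id14) recv 99: fwd; pos0(id55) recv 14: drop
Round 2: pos2(id38) recv 55: fwd; pos3(id99) recv 54: drop; pos0(id55) recv 99: fwd
Round 3: pos3(id99) recv 55: drop; pos1(id54) recv 99: fwd
Round 4: pos2(id38) recv 99: fwd
Round 5: pos3(id99) recv 99: ELECTED

Answer: 54,55,99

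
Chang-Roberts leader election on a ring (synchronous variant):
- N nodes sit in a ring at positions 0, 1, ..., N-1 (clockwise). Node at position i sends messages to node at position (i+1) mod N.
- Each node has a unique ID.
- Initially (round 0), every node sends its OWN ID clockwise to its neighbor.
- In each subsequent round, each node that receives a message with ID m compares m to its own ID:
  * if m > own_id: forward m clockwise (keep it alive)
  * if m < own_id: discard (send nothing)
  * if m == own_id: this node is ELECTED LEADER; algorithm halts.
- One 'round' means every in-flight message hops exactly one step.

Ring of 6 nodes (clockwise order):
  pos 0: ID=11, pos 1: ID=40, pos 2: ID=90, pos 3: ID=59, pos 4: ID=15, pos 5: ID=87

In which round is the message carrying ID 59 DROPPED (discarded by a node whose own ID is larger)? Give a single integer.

Round 1: pos1(id40) recv 11: drop; pos2(id90) recv 40: drop; pos3(id59) recv 90: fwd; pos4(id15) recv 59: fwd; pos5(id87) recv 15: drop; pos0(id11) recv 87: fwd
Round 2: pos4(id15) recv 90: fwd; pos5(id87) recv 59: drop; pos1(id40) recv 87: fwd
Round 3: pos5(id87) recv 90: fwd; pos2(id90) recv 87: drop
Round 4: pos0(id11) recv 90: fwd
Round 5: pos1(id40) recv 90: fwd
Round 6: pos2(id90) recv 90: ELECTED
Message ID 59 originates at pos 3; dropped at pos 5 in round 2

Answer: 2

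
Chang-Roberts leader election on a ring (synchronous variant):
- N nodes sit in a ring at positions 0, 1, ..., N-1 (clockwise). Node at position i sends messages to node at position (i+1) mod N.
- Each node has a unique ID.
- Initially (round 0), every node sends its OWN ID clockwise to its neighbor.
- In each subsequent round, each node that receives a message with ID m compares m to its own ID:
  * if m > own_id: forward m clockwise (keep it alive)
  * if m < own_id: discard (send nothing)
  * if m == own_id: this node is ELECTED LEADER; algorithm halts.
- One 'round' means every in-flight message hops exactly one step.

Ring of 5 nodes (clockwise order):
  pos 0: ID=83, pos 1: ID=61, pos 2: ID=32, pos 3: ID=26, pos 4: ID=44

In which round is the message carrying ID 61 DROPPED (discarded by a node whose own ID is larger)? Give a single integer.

Round 1: pos1(id61) recv 83: fwd; pos2(id32) recv 61: fwd; pos3(id26) recv 32: fwd; pos4(id44) recv 26: drop; pos0(id83) recv 44: drop
Round 2: pos2(id32) recv 83: fwd; pos3(id26) recv 61: fwd; pos4(id44) recv 32: drop
Round 3: pos3(id26) recv 83: fwd; pos4(id44) recv 61: fwd
Round 4: pos4(id44) recv 83: fwd; pos0(id83) recv 61: drop
Round 5: pos0(id83) recv 83: ELECTED
Message ID 61 originates at pos 1; dropped at pos 0 in round 4

Answer: 4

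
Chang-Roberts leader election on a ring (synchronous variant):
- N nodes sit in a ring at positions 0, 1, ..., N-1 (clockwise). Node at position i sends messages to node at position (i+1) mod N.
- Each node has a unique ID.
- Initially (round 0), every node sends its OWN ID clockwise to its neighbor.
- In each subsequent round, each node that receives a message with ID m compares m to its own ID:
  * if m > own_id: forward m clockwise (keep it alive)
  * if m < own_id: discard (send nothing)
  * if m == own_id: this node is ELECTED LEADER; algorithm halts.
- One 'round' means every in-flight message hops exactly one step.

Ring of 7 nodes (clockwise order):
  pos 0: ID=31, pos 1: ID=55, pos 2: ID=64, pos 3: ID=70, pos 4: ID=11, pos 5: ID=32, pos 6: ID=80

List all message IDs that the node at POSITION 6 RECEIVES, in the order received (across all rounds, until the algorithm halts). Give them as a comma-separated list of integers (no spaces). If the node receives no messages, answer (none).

Round 1: pos1(id55) recv 31: drop; pos2(id64) recv 55: drop; pos3(id70) recv 64: drop; pos4(id11) recv 70: fwd; pos5(id32) recv 11: drop; pos6(id80) recv 32: drop; pos0(id31) recv 80: fwd
Round 2: pos5(id32) recv 70: fwd; pos1(id55) recv 80: fwd
Round 3: pos6(id80) recv 70: drop; pos2(id64) recv 80: fwd
Round 4: pos3(id70) recv 80: fwd
Round 5: pos4(id11) recv 80: fwd
Round 6: pos5(id32) recv 80: fwd
Round 7: pos6(id80) recv 80: ELECTED

Answer: 32,70,80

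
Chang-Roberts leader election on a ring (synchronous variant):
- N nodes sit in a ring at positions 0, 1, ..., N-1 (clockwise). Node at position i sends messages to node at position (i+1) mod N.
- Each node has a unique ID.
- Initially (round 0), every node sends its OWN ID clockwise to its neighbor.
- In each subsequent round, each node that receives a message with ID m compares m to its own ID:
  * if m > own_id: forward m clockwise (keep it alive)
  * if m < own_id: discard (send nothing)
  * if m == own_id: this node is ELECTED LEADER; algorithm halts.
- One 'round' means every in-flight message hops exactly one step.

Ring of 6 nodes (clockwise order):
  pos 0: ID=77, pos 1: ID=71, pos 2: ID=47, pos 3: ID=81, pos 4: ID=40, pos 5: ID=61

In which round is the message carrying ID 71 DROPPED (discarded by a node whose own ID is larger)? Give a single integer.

Answer: 2

Derivation:
Round 1: pos1(id71) recv 77: fwd; pos2(id47) recv 71: fwd; pos3(id81) recv 47: drop; pos4(id40) recv 81: fwd; pos5(id61) recv 40: drop; pos0(id77) recv 61: drop
Round 2: pos2(id47) recv 77: fwd; pos3(id81) recv 71: drop; pos5(id61) recv 81: fwd
Round 3: pos3(id81) recv 77: drop; pos0(id77) recv 81: fwd
Round 4: pos1(id71) recv 81: fwd
Round 5: pos2(id47) recv 81: fwd
Round 6: pos3(id81) recv 81: ELECTED
Message ID 71 originates at pos 1; dropped at pos 3 in round 2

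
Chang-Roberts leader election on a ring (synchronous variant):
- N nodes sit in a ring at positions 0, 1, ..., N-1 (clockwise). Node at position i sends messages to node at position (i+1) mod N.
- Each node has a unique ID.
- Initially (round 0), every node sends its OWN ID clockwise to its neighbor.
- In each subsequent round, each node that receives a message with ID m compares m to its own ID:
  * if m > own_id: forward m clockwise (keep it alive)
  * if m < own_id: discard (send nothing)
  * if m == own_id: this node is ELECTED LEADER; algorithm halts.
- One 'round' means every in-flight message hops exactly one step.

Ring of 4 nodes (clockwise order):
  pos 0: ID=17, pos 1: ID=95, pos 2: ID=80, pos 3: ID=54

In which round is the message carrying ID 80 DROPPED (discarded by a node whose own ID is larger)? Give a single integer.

Round 1: pos1(id95) recv 17: drop; pos2(id80) recv 95: fwd; pos3(id54) recv 80: fwd; pos0(id17) recv 54: fwd
Round 2: pos3(id54) recv 95: fwd; pos0(id17) recv 80: fwd; pos1(id95) recv 54: drop
Round 3: pos0(id17) recv 95: fwd; pos1(id95) recv 80: drop
Round 4: pos1(id95) recv 95: ELECTED
Message ID 80 originates at pos 2; dropped at pos 1 in round 3

Answer: 3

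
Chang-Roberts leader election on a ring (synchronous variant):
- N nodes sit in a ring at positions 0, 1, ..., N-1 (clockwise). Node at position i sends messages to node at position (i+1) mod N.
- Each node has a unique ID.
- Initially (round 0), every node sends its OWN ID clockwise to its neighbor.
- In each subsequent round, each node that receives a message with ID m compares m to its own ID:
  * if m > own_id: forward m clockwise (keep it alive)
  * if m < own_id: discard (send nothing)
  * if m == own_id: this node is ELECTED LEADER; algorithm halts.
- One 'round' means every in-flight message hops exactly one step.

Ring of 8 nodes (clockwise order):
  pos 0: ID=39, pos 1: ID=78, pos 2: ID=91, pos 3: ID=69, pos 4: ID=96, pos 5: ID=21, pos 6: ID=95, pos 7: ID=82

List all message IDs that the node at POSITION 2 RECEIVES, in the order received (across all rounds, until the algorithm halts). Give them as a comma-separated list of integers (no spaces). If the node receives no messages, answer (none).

Answer: 78,82,95,96

Derivation:
Round 1: pos1(id78) recv 39: drop; pos2(id91) recv 78: drop; pos3(id69) recv 91: fwd; pos4(id96) recv 69: drop; pos5(id21) recv 96: fwd; pos6(id95) recv 21: drop; pos7(id82) recv 95: fwd; pos0(id39) recv 82: fwd
Round 2: pos4(id96) recv 91: drop; pos6(id95) recv 96: fwd; pos0(id39) recv 95: fwd; pos1(id78) recv 82: fwd
Round 3: pos7(id82) recv 96: fwd; pos1(id78) recv 95: fwd; pos2(id91) recv 82: drop
Round 4: pos0(id39) recv 96: fwd; pos2(id91) recv 95: fwd
Round 5: pos1(id78) recv 96: fwd; pos3(id69) recv 95: fwd
Round 6: pos2(id91) recv 96: fwd; pos4(id96) recv 95: drop
Round 7: pos3(id69) recv 96: fwd
Round 8: pos4(id96) recv 96: ELECTED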